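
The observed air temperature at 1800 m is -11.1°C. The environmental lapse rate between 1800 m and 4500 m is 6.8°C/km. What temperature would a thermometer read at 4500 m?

-29.46°C

1800–4500 m, environmental: Δz = 2.7 km ⇒ ΔT = -18.36°C; T = -29.46°C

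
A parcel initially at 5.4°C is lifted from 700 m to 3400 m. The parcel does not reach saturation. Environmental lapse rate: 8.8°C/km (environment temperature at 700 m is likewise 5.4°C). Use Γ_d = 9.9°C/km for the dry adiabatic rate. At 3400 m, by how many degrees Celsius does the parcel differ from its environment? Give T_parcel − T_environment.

Parcel:
  700 → 3400 m (dry, 9.9°C/km): ΔT = -9.9 × 2.7 = -26.73°C → T = -21.33°C
Environment:
  700 → 3400 m (environment, 8.8°C/km): ΔT = -8.8 × 2.7 = -23.76°C → T = -18.36°C
T_parcel − T_env = -21.33 − (-18.36) = -2.97°C

-2.97°C (parcel cooler than environment)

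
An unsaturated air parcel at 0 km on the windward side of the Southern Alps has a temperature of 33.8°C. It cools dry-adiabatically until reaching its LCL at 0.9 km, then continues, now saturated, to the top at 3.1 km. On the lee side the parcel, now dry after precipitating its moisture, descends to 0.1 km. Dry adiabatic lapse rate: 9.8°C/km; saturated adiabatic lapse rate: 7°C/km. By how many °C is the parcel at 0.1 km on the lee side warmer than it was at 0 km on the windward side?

+5.18°C

From 0 m to 900 m (dry): cools by 9.8 × 0.9 = 8.82°C, giving 24.98°C.
From 900 m to 3100 m (saturated): cools by 7 × 2.2 = 15.4°C, giving 9.58°C.
From 3100 m to 100 m (dry descent): warms by 9.8 × 3 = 29.4°C, giving 38.98°C.
Net change vs windward start: 38.98 − 33.8 = +5.18°C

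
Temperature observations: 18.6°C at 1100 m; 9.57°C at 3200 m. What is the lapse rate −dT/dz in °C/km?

Γ = −ΔT/Δz = (18.6 − 9.57) / (3200 − 1100) m
  = 9.03°C / 2.1 km = 4.3°C/km

4.3°C/km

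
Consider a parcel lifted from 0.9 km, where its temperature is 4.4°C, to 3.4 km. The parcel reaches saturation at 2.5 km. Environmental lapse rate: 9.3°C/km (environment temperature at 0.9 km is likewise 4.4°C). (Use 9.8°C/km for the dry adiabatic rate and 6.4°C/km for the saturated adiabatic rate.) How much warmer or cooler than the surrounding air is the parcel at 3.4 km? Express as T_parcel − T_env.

Parcel:
  900–2500 m, dry: Δz = 1.6 km ⇒ ΔT = -15.68°C; T = -11.28°C
  2500–3400 m, saturated: Δz = 0.9 km ⇒ ΔT = -5.76°C; T = -17.04°C
Environment:
  900–3400 m, environment: Δz = 2.5 km ⇒ ΔT = -23.25°C; T = -18.85°C
T_parcel − T_env = -17.04 − (-18.85) = +1.81°C

+1.81°C (parcel warmer than environment)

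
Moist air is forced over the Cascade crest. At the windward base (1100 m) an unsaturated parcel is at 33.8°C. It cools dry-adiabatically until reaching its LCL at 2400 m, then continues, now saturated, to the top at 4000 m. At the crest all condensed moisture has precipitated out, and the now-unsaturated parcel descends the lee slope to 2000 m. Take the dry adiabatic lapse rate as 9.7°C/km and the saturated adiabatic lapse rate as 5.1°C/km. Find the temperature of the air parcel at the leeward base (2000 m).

32.43°C

1100–2400 m, dry: Δz = 1.3 km ⇒ ΔT = -12.61°C; T = 21.19°C
2400–4000 m, saturated: Δz = 1.6 km ⇒ ΔT = -8.16°C; T = 13.03°C
4000–2000 m, dry descent: Δz = 2 km ⇒ ΔT = +19.4°C; T = 32.43°C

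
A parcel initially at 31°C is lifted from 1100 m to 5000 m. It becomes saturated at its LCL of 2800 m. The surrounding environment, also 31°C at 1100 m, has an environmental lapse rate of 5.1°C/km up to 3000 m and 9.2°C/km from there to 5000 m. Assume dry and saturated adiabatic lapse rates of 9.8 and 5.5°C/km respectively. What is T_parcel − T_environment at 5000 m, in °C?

Parcel:
  1100 → 2800 m (dry, 9.8°C/km): ΔT = -9.8 × 1.7 = -16.66°C → T = 14.34°C
  2800 → 5000 m (saturated, 5.5°C/km): ΔT = -5.5 × 2.2 = -12.1°C → T = 2.24°C
Environment:
  1100 → 3000 m (environment, lower layer, 5.1°C/km): ΔT = -5.1 × 1.9 = -9.69°C → T = 21.31°C
  3000 → 5000 m (environment, upper layer, 9.2°C/km): ΔT = -9.2 × 2 = -18.4°C → T = 2.91°C
T_parcel − T_env = 2.24 − 2.91 = -0.67°C

-0.67°C (parcel cooler than environment)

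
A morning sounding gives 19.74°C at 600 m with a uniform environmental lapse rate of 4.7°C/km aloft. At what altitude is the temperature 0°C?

4800 m

Height above start = (19.74 − 0) / 4.7 = 4.2 km
Altitude = 600 m + 4200 m = 4800 m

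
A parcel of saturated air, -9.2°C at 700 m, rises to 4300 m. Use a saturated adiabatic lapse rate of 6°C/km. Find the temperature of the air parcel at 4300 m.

700 → 4300 m (saturated adiabatic, 6°C/km): ΔT = -6 × 3.6 = -21.6°C → T = -30.8°C

-30.8°C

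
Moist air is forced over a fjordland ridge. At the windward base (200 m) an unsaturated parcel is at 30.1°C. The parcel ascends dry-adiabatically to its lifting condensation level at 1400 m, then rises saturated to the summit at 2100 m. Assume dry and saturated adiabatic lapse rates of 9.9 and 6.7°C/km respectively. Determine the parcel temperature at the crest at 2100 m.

Dry to 1400 m: -9.9 × 1.2 km = -11.88°C, so T = 18.22°C.
Saturated to 2100 m: -6.7 × 0.7 km = -4.69°C, so T = 13.53°C.

13.53°C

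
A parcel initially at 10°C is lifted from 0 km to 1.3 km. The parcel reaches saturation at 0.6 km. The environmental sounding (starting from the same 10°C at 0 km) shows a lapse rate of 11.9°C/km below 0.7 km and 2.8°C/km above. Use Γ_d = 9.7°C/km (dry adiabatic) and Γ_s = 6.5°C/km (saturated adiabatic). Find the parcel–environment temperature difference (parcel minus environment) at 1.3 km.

Parcel:
  0 → 600 m (dry, 9.7°C/km): ΔT = -9.7 × 0.6 = -5.82°C → T = 4.18°C
  600 → 1300 m (saturated, 6.5°C/km): ΔT = -6.5 × 0.7 = -4.55°C → T = -0.37°C
Environment:
  0 → 700 m (environment, lower layer, 11.9°C/km): ΔT = -11.9 × 0.7 = -8.33°C → T = 1.67°C
  700 → 1300 m (environment, upper layer, 2.8°C/km): ΔT = -2.8 × 0.6 = -1.68°C → T = -0.01°C
T_parcel − T_env = -0.37 − (-0.01) = -0.36°C

-0.36°C (parcel cooler than environment)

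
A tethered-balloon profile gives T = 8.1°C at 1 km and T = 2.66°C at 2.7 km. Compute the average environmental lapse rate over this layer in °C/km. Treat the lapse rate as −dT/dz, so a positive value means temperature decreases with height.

Γ = −ΔT/Δz = (8.1 − 2.66) / (2700 − 1000) m
  = 5.44°C / 1.7 km = 3.2°C/km

3.2°C/km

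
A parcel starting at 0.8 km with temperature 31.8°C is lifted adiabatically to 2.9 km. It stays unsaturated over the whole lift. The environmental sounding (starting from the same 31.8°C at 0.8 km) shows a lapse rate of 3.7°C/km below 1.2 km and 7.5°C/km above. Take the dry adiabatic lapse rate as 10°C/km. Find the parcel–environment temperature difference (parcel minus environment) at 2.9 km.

-6.77°C (parcel cooler than environment)

Parcel:
  Dry to 2900 m: -10 × 2.1 km = -21°C, so T = 10.8°C.
Environment:
  Environment, lower layer to 1200 m: -3.7 × 0.4 km = -1.48°C, so T = 30.32°C.
  Environment, upper layer to 2900 m: -7.5 × 1.7 km = -12.75°C, so T = 17.57°C.
T_parcel − T_env = 10.8 − 17.57 = -6.77°C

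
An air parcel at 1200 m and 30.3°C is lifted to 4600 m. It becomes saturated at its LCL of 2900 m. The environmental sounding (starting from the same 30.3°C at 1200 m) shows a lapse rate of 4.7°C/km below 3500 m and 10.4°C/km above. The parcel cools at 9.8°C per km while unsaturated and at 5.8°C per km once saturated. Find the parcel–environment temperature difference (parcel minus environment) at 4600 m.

-4.27°C (parcel cooler than environment)

Parcel:
  Dry to 2900 m: -9.8 × 1.7 km = -16.66°C, so T = 13.64°C.
  Saturated to 4600 m: -5.8 × 1.7 km = -9.86°C, so T = 3.78°C.
Environment:
  Environment, lower layer to 3500 m: -4.7 × 2.3 km = -10.81°C, so T = 19.49°C.
  Environment, upper layer to 4600 m: -10.4 × 1.1 km = -11.44°C, so T = 8.05°C.
T_parcel − T_env = 3.78 − 8.05 = -4.27°C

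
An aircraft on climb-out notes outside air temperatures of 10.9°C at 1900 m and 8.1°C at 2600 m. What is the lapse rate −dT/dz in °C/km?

Γ = −ΔT/Δz = (10.9 − 8.1) / (2600 − 1900) m
  = 2.8°C / 0.7 km = 4°C/km

4°C/km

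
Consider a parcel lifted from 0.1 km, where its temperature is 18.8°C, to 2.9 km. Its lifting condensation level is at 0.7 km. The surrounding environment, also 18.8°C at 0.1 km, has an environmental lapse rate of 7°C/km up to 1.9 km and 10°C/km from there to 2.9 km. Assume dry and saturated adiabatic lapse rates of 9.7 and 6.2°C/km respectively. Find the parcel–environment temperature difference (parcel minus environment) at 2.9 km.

+3.14°C (parcel warmer than environment)

Parcel:
  100 → 700 m (dry, 9.7°C/km): ΔT = -9.7 × 0.6 = -5.82°C → T = 12.98°C
  700 → 2900 m (saturated, 6.2°C/km): ΔT = -6.2 × 2.2 = -13.64°C → T = -0.66°C
Environment:
  100 → 1900 m (environment, lower layer, 7°C/km): ΔT = -7 × 1.8 = -12.6°C → T = 6.2°C
  1900 → 2900 m (environment, upper layer, 10°C/km): ΔT = -10 × 1 = -10°C → T = -3.8°C
T_parcel − T_env = -0.66 − (-3.8) = +3.14°C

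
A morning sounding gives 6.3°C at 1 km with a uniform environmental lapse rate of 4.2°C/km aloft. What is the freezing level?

Height above start = (6.3 − 0) / 4.2 = 1.5 km
Altitude = 1000 m + 1500 m = 2500 m

2.5 km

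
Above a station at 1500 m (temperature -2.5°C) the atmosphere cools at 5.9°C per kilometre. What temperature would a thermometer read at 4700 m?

1500–4700 m, environmental: Δz = 3.2 km ⇒ ΔT = -18.88°C; T = -21.38°C

-21.38°C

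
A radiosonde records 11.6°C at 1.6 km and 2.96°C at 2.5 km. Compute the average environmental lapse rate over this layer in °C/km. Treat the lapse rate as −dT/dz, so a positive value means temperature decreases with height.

Γ = −ΔT/Δz = (11.6 − 2.96) / (2500 − 1600) m
  = 8.64°C / 0.9 km = 9.6°C/km

9.6°C/km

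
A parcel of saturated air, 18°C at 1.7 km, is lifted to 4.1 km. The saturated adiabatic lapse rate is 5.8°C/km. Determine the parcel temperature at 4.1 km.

From 1700 m to 4100 m (saturated adiabatic): cools by 5.8 × 2.4 = 13.92°C, giving 4.08°C.

4.08°C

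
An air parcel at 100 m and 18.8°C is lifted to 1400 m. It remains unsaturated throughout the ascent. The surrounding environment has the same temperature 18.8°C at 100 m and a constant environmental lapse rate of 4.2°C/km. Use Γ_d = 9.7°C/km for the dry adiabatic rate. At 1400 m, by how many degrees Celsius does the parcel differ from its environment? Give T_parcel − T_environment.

-7.15°C (parcel cooler than environment)

Parcel:
  100 → 1400 m (dry, 9.7°C/km): ΔT = -9.7 × 1.3 = -12.61°C → T = 6.19°C
Environment:
  100 → 1400 m (environment, 4.2°C/km): ΔT = -4.2 × 1.3 = -5.46°C → T = 13.34°C
T_parcel − T_env = 6.19 − 13.34 = -7.15°C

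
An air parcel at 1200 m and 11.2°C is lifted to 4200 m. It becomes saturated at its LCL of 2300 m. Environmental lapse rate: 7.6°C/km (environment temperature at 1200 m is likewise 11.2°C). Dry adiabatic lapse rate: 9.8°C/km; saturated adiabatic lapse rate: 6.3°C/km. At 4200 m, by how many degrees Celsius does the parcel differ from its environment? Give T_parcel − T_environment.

+0.05°C (parcel warmer than environment)

Parcel:
  Dry to 2300 m: -9.8 × 1.1 km = -10.78°C, so T = 0.42°C.
  Saturated to 4200 m: -6.3 × 1.9 km = -11.97°C, so T = -11.55°C.
Environment:
  Environment to 4200 m: -7.6 × 3 km = -22.8°C, so T = -11.6°C.
T_parcel − T_env = -11.55 − (-11.6) = +0.05°C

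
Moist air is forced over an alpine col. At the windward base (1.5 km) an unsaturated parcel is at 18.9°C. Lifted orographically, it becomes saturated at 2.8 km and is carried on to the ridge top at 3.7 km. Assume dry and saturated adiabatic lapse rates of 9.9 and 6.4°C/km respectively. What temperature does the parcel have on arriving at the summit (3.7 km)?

0.27°C

1500–2800 m, dry: Δz = 1.3 km ⇒ ΔT = -12.87°C; T = 6.03°C
2800–3700 m, saturated: Δz = 0.9 km ⇒ ΔT = -5.76°C; T = 0.27°C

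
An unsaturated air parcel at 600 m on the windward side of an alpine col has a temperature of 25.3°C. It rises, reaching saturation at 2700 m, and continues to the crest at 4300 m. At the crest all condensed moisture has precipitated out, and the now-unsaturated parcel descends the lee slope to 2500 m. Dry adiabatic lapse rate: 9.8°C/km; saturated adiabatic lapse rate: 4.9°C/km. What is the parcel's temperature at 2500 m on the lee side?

600–2700 m, dry: Δz = 2.1 km ⇒ ΔT = -20.58°C; T = 4.72°C
2700–4300 m, saturated: Δz = 1.6 km ⇒ ΔT = -7.84°C; T = -3.12°C
4300–2500 m, dry descent: Δz = 1.8 km ⇒ ΔT = +17.64°C; T = 14.52°C

14.52°C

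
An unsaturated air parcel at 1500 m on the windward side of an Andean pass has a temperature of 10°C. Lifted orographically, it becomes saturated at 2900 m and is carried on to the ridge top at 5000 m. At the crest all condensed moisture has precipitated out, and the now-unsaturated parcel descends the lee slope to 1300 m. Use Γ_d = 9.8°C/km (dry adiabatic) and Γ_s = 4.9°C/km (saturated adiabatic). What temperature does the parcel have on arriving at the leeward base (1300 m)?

1500–2900 m, dry: Δz = 1.4 km ⇒ ΔT = -13.72°C; T = -3.72°C
2900–5000 m, saturated: Δz = 2.1 km ⇒ ΔT = -10.29°C; T = -14.01°C
5000–1300 m, dry descent: Δz = 3.7 km ⇒ ΔT = +36.26°C; T = 22.25°C

22.25°C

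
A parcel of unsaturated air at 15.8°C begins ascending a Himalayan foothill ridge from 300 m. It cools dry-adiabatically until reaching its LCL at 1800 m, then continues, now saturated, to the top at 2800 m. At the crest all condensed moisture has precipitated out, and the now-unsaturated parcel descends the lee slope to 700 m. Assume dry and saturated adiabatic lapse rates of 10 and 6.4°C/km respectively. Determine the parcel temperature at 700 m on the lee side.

300 → 1800 m (dry, 10°C/km): ΔT = -10 × 1.5 = -15°C → T = 0.8°C
1800 → 2800 m (saturated, 6.4°C/km): ΔT = -6.4 × 1 = -6.4°C → T = -5.6°C
2800 → 700 m (dry descent, 10°C/km): ΔT = +10 × 2.1 = +21°C → T = 15.4°C

15.4°C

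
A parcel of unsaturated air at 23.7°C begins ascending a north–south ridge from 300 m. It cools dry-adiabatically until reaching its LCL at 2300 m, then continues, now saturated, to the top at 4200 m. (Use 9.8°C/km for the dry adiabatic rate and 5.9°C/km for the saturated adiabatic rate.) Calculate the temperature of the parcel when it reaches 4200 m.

-7.11°C

Dry to 2300 m: -9.8 × 2 km = -19.6°C, so T = 4.1°C.
Saturated to 4200 m: -5.9 × 1.9 km = -11.21°C, so T = -7.11°C.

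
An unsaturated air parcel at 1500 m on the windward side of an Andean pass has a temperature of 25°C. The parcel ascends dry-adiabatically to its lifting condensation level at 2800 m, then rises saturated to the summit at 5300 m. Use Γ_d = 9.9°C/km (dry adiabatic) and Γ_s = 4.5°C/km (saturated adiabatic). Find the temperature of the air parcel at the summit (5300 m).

1500 → 2800 m (dry, 9.9°C/km): ΔT = -9.9 × 1.3 = -12.87°C → T = 12.13°C
2800 → 5300 m (saturated, 4.5°C/km): ΔT = -4.5 × 2.5 = -11.25°C → T = 0.88°C

0.88°C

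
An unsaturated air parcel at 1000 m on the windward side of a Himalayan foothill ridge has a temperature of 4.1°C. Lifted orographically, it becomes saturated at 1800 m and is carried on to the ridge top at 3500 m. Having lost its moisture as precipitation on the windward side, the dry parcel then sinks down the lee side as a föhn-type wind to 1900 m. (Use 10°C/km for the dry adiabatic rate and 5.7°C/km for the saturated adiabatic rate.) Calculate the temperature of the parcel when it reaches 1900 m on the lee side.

Dry to 1800 m: -10 × 0.8 km = -8°C, so T = -3.9°C.
Saturated to 3500 m: -5.7 × 1.7 km = -9.69°C, so T = -13.59°C.
Dry descent to 1900 m: +10 × 1.6 km = +16°C, so T = 2.41°C.

2.41°C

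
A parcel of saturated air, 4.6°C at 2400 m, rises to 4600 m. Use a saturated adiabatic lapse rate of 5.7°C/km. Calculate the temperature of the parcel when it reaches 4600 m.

-7.94°C

2400 → 4600 m (saturated adiabatic, 5.7°C/km): ΔT = -5.7 × 2.2 = -12.54°C → T = -7.94°C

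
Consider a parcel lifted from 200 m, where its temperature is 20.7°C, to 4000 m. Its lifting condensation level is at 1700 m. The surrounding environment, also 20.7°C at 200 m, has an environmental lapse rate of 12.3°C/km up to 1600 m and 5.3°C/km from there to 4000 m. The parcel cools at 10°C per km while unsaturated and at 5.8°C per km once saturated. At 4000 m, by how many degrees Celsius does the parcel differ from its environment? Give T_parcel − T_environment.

+1.6°C (parcel warmer than environment)

Parcel:
  From 200 m to 1700 m (dry): cools by 10 × 1.5 = 15°C, giving 5.7°C.
  From 1700 m to 4000 m (saturated): cools by 5.8 × 2.3 = 13.34°C, giving -7.64°C.
Environment:
  From 200 m to 1600 m (environment, lower layer): cools by 12.3 × 1.4 = 17.22°C, giving 3.48°C.
  From 1600 m to 4000 m (environment, upper layer): cools by 5.3 × 2.4 = 12.72°C, giving -9.24°C.
T_parcel − T_env = -7.64 − (-9.24) = +1.6°C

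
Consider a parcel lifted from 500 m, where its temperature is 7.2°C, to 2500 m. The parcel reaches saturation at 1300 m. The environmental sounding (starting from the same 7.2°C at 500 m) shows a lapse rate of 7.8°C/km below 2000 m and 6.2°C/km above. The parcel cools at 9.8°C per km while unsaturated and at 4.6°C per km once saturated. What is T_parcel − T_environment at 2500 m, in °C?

+1.44°C (parcel warmer than environment)

Parcel:
  500 → 1300 m (dry, 9.8°C/km): ΔT = -9.8 × 0.8 = -7.84°C → T = -0.64°C
  1300 → 2500 m (saturated, 4.6°C/km): ΔT = -4.6 × 1.2 = -5.52°C → T = -6.16°C
Environment:
  500 → 2000 m (environment, lower layer, 7.8°C/km): ΔT = -7.8 × 1.5 = -11.7°C → T = -4.5°C
  2000 → 2500 m (environment, upper layer, 6.2°C/km): ΔT = -6.2 × 0.5 = -3.1°C → T = -7.6°C
T_parcel − T_env = -6.16 − (-7.6) = +1.44°C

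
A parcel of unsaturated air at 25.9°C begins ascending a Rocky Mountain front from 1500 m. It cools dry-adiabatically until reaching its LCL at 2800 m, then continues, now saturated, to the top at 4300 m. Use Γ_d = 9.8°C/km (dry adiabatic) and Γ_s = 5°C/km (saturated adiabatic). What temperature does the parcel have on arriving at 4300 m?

5.66°C

1500–2800 m, dry: Δz = 1.3 km ⇒ ΔT = -12.74°C; T = 13.16°C
2800–4300 m, saturated: Δz = 1.5 km ⇒ ΔT = -7.5°C; T = 5.66°C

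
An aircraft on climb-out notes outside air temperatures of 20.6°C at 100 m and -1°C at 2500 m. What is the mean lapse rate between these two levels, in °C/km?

9°C/km

Γ = −ΔT/Δz = (20.6 − (-1)) / (2500 − 100) m
  = 21.6°C / 2.4 km = 9°C/km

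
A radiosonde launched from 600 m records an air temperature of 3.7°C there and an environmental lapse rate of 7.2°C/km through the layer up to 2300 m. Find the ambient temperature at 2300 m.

-8.54°C

600 → 2300 m (environmental, 7.2°C/km): ΔT = -7.2 × 1.7 = -12.24°C → T = -8.54°C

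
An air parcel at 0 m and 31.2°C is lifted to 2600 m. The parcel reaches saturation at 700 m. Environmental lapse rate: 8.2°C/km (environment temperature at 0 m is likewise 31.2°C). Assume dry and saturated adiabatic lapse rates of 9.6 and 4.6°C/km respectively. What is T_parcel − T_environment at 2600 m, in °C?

+5.86°C (parcel warmer than environment)

Parcel:
  0–700 m, dry: Δz = 0.7 km ⇒ ΔT = -6.72°C; T = 24.48°C
  700–2600 m, saturated: Δz = 1.9 km ⇒ ΔT = -8.74°C; T = 15.74°C
Environment:
  0–2600 m, environment: Δz = 2.6 km ⇒ ΔT = -21.32°C; T = 9.88°C
T_parcel − T_env = 15.74 − 9.88 = +5.86°C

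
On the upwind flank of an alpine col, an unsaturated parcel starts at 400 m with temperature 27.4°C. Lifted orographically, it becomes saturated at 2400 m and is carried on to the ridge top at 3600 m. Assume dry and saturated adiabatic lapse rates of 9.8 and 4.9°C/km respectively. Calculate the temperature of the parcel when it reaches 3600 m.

1.92°C

400 → 2400 m (dry, 9.8°C/km): ΔT = -9.8 × 2 = -19.6°C → T = 7.8°C
2400 → 3600 m (saturated, 4.9°C/km): ΔT = -4.9 × 1.2 = -5.88°C → T = 1.92°C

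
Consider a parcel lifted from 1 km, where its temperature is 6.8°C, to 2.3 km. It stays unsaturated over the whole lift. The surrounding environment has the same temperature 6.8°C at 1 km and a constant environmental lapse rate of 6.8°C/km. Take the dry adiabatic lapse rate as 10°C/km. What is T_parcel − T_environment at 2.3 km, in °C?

-4.16°C (parcel cooler than environment)

Parcel:
  1000–2300 m, dry: Δz = 1.3 km ⇒ ΔT = -13°C; T = -6.2°C
Environment:
  1000–2300 m, environment: Δz = 1.3 km ⇒ ΔT = -8.84°C; T = -2.04°C
T_parcel − T_env = -6.2 − (-2.04) = -4.16°C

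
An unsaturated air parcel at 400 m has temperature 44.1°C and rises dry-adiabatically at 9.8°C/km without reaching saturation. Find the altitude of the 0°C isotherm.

4900 m

Height above start = (44.1 − 0) / 9.8 = 4.5 km
Altitude = 400 m + 4500 m = 4900 m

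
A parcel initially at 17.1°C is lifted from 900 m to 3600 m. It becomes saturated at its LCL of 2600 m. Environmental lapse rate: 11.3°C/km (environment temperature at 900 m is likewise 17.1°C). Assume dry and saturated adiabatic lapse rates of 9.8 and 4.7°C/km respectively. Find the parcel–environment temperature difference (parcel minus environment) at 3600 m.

Parcel:
  Dry to 2600 m: -9.8 × 1.7 km = -16.66°C, so T = 0.44°C.
  Saturated to 3600 m: -4.7 × 1 km = -4.7°C, so T = -4.26°C.
Environment:
  Environment to 3600 m: -11.3 × 2.7 km = -30.51°C, so T = -13.41°C.
T_parcel − T_env = -4.26 − (-13.41) = +9.15°C

+9.15°C (parcel warmer than environment)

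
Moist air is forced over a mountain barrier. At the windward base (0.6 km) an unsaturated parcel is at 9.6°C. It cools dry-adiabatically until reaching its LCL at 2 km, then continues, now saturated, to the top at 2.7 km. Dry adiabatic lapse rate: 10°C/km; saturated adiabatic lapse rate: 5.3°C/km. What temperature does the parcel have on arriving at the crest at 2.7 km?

600 → 2000 m (dry, 10°C/km): ΔT = -10 × 1.4 = -14°C → T = -4.4°C
2000 → 2700 m (saturated, 5.3°C/km): ΔT = -5.3 × 0.7 = -3.71°C → T = -8.11°C

-8.11°C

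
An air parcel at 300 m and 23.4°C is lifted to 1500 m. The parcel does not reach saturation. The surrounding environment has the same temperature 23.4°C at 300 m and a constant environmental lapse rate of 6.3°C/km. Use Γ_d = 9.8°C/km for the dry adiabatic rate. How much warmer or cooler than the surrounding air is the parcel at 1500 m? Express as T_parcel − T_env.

-4.2°C (parcel cooler than environment)

Parcel:
  Dry to 1500 m: -9.8 × 1.2 km = -11.76°C, so T = 11.64°C.
Environment:
  Environment to 1500 m: -6.3 × 1.2 km = -7.56°C, so T = 15.84°C.
T_parcel − T_env = 11.64 − 15.84 = -4.2°C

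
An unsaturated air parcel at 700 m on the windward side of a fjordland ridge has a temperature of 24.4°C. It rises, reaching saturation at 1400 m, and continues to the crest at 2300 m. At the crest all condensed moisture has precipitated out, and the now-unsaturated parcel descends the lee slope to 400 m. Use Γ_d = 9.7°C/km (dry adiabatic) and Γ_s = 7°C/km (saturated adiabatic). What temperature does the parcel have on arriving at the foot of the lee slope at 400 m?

29.74°C

700 → 1400 m (dry, 9.7°C/km): ΔT = -9.7 × 0.7 = -6.79°C → T = 17.61°C
1400 → 2300 m (saturated, 7°C/km): ΔT = -7 × 0.9 = -6.3°C → T = 11.31°C
2300 → 400 m (dry descent, 9.7°C/km): ΔT = +9.7 × 1.9 = +18.43°C → T = 29.74°C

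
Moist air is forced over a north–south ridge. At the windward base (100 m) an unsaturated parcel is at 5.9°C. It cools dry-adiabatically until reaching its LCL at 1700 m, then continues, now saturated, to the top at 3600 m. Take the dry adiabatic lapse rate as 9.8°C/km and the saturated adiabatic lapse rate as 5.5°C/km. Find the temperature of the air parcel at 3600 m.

From 100 m to 1700 m (dry): cools by 9.8 × 1.6 = 15.68°C, giving -9.78°C.
From 1700 m to 3600 m (saturated): cools by 5.5 × 1.9 = 10.45°C, giving -20.23°C.

-20.23°C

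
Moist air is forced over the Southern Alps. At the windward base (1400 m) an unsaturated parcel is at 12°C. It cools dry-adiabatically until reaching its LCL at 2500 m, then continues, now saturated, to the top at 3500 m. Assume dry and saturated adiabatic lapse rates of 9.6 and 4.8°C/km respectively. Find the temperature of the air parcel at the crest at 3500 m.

-3.36°C

Dry to 2500 m: -9.6 × 1.1 km = -10.56°C, so T = 1.44°C.
Saturated to 3500 m: -4.8 × 1 km = -4.8°C, so T = -3.36°C.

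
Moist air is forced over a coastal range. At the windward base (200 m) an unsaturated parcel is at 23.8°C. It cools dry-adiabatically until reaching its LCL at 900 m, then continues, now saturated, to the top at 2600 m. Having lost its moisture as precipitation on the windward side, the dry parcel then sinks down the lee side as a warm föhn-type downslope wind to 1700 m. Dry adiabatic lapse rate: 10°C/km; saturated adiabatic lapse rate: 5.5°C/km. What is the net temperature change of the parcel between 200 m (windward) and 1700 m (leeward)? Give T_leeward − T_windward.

-7.35°C

200–900 m, dry: Δz = 0.7 km ⇒ ΔT = -7°C; T = 16.8°C
900–2600 m, saturated: Δz = 1.7 km ⇒ ΔT = -9.35°C; T = 7.45°C
2600–1700 m, dry descent: Δz = 0.9 km ⇒ ΔT = +9°C; T = 16.45°C
Net change vs windward start: 16.45 − 23.8 = -7.35°C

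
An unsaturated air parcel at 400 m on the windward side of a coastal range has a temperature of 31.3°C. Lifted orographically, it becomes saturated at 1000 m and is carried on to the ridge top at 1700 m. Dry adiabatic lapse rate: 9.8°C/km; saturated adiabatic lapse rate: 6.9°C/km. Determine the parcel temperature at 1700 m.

20.59°C

400–1000 m, dry: Δz = 0.6 km ⇒ ΔT = -5.88°C; T = 25.42°C
1000–1700 m, saturated: Δz = 0.7 km ⇒ ΔT = -4.83°C; T = 20.59°C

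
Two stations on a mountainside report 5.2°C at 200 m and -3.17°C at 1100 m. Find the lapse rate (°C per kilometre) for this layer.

9.3°C/km

Γ = −ΔT/Δz = (5.2 − (-3.17)) / (1100 − 200) m
  = 8.37°C / 0.9 km = 9.3°C/km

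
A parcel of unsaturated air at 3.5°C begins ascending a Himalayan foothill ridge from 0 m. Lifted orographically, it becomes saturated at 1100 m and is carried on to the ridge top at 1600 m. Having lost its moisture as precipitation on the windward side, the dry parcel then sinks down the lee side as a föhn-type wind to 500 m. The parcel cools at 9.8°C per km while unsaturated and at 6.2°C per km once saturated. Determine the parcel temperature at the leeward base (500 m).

0.4°C

Dry to 1100 m: -9.8 × 1.1 km = -10.78°C, so T = -7.28°C.
Saturated to 1600 m: -6.2 × 0.5 km = -3.1°C, so T = -10.38°C.
Dry descent to 500 m: +9.8 × 1.1 km = +10.78°C, so T = 0.4°C.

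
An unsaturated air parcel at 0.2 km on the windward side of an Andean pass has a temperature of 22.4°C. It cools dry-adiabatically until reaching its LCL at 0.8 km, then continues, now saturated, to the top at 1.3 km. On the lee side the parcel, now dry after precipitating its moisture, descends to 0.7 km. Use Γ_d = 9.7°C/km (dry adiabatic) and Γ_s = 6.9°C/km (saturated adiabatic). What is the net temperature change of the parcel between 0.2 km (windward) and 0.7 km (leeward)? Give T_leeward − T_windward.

Dry to 800 m: -9.7 × 0.6 km = -5.82°C, so T = 16.58°C.
Saturated to 1300 m: -6.9 × 0.5 km = -3.45°C, so T = 13.13°C.
Dry descent to 700 m: +9.7 × 0.6 km = +5.82°C, so T = 18.95°C.
Net change vs windward start: 18.95 − 22.4 = -3.45°C

-3.45°C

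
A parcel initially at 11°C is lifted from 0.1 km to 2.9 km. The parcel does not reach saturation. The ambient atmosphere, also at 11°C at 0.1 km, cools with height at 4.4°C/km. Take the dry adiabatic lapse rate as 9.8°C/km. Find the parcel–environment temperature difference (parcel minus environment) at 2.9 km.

Parcel:
  100 → 2900 m (dry, 9.8°C/km): ΔT = -9.8 × 2.8 = -27.44°C → T = -16.44°C
Environment:
  100 → 2900 m (environment, 4.4°C/km): ΔT = -4.4 × 2.8 = -12.32°C → T = -1.32°C
T_parcel − T_env = -16.44 − (-1.32) = -15.12°C

-15.12°C (parcel cooler than environment)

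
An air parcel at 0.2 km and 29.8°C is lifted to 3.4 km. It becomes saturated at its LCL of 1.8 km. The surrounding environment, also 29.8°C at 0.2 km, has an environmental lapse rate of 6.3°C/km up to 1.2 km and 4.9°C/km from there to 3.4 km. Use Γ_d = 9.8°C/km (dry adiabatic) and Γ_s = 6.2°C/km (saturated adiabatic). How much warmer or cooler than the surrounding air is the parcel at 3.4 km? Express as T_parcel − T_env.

Parcel:
  200 → 1800 m (dry, 9.8°C/km): ΔT = -9.8 × 1.6 = -15.68°C → T = 14.12°C
  1800 → 3400 m (saturated, 6.2°C/km): ΔT = -6.2 × 1.6 = -9.92°C → T = 4.2°C
Environment:
  200 → 1200 m (environment, lower layer, 6.3°C/km): ΔT = -6.3 × 1 = -6.3°C → T = 23.5°C
  1200 → 3400 m (environment, upper layer, 4.9°C/km): ΔT = -4.9 × 2.2 = -10.78°C → T = 12.72°C
T_parcel − T_env = 4.2 − 12.72 = -8.52°C

-8.52°C (parcel cooler than environment)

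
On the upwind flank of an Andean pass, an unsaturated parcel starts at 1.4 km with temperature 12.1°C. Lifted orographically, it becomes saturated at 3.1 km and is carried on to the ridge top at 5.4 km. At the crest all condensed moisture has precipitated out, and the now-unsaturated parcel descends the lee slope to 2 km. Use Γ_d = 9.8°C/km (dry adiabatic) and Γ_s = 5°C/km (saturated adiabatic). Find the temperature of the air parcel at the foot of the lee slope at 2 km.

From 1400 m to 3100 m (dry): cools by 9.8 × 1.7 = 16.66°C, giving -4.56°C.
From 3100 m to 5400 m (saturated): cools by 5 × 2.3 = 11.5°C, giving -16.06°C.
From 5400 m to 2000 m (dry descent): warms by 9.8 × 3.4 = 33.32°C, giving 17.26°C.

17.26°C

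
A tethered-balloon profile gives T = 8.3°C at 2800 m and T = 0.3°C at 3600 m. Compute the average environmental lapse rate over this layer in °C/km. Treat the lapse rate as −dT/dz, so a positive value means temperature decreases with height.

Γ = −ΔT/Δz = (8.3 − 0.3) / (3600 − 2800) m
  = 8°C / 0.8 km = 10°C/km

10°C/km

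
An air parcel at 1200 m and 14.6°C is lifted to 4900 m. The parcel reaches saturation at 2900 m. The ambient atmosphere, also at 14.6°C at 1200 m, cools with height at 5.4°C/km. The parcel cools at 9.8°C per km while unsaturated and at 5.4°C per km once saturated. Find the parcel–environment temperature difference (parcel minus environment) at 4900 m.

Parcel:
  From 1200 m to 2900 m (dry): cools by 9.8 × 1.7 = 16.66°C, giving -2.06°C.
  From 2900 m to 4900 m (saturated): cools by 5.4 × 2 = 10.8°C, giving -12.86°C.
Environment:
  From 1200 m to 4900 m (environment): cools by 5.4 × 3.7 = 19.98°C, giving -5.38°C.
T_parcel − T_env = -12.86 − (-5.38) = -7.48°C

-7.48°C (parcel cooler than environment)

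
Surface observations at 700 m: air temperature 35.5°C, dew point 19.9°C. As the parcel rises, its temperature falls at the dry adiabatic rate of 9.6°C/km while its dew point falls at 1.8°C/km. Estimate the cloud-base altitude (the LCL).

T and T_d converge at 9.6 − 1.8 = 7.8°C per km
Height above start = (35.5 − 19.9) / 7.8 = 2 km
LCL altitude = 700 m + 2000 m = 2700 m

2700 m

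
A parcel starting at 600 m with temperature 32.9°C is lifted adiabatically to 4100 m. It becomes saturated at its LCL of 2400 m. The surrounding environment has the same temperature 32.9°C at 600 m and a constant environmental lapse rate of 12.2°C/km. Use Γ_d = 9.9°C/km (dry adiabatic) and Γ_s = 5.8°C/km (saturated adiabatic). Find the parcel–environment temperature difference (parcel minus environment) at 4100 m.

Parcel:
  600 → 2400 m (dry, 9.9°C/km): ΔT = -9.9 × 1.8 = -17.82°C → T = 15.08°C
  2400 → 4100 m (saturated, 5.8°C/km): ΔT = -5.8 × 1.7 = -9.86°C → T = 5.22°C
Environment:
  600 → 4100 m (environment, 12.2°C/km): ΔT = -12.2 × 3.5 = -42.7°C → T = -9.8°C
T_parcel − T_env = 5.22 − (-9.8) = +15.02°C

+15.02°C (parcel warmer than environment)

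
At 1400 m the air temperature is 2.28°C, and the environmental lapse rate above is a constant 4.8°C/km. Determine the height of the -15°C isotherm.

Height above start = (2.28 − (-15)) / 4.8 = 3.6 km
Altitude = 1400 m + 3600 m = 5000 m

5000 m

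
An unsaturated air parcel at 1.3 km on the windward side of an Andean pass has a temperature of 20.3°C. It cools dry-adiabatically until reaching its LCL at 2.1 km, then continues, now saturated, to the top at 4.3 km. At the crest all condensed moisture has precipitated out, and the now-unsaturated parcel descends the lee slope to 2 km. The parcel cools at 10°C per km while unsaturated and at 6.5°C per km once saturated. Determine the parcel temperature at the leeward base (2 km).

21°C

Dry to 2100 m: -10 × 0.8 km = -8°C, so T = 12.3°C.
Saturated to 4300 m: -6.5 × 2.2 km = -14.3°C, so T = -2°C.
Dry descent to 2000 m: +10 × 2.3 km = +23°C, so T = 21°C.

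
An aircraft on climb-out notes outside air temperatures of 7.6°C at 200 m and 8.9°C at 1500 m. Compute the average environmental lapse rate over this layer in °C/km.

-1°C/km

Γ = −ΔT/Δz = (7.6 − 8.9) / (1500 − 200) m
  = -1.3°C / 1.3 km = -1°C/km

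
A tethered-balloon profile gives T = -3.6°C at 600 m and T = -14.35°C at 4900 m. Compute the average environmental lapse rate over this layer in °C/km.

Γ = −ΔT/Δz = (-3.6 − (-14.35)) / (4900 − 600) m
  = 10.75°C / 4.3 km = 2.5°C/km

2.5°C/km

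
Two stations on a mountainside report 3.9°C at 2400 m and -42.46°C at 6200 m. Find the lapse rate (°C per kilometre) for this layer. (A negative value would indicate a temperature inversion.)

Γ = −ΔT/Δz = (3.9 − (-42.46)) / (6200 − 2400) m
  = 46.36°C / 3.8 km = 12.2°C/km

12.2°C/km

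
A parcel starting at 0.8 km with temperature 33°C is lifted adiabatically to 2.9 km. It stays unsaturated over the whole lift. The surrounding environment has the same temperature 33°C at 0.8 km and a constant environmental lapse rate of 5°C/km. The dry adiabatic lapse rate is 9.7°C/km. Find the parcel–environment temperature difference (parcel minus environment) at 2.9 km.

-9.87°C (parcel cooler than environment)

Parcel:
  Dry to 2900 m: -9.7 × 2.1 km = -20.37°C, so T = 12.63°C.
Environment:
  Environment to 2900 m: -5 × 2.1 km = -10.5°C, so T = 22.5°C.
T_parcel − T_env = 12.63 − 22.5 = -9.87°C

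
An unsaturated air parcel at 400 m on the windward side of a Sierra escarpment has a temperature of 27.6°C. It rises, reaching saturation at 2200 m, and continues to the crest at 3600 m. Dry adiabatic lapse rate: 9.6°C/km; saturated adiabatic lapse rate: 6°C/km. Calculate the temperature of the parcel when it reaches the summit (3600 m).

1.92°C

Dry to 2200 m: -9.6 × 1.8 km = -17.28°C, so T = 10.32°C.
Saturated to 3600 m: -6 × 1.4 km = -8.4°C, so T = 1.92°C.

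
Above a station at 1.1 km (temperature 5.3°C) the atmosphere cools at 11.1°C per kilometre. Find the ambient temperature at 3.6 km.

-22.45°C

1100 → 3600 m (environmental, 11.1°C/km): ΔT = -11.1 × 2.5 = -27.75°C → T = -22.45°C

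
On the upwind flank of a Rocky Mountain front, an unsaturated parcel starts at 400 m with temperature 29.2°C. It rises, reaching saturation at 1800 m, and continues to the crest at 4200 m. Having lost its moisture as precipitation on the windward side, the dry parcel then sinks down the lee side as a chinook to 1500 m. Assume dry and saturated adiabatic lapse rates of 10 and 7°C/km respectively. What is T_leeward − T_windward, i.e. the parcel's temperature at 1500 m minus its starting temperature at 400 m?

-3.8°C

Dry to 1800 m: -10 × 1.4 km = -14°C, so T = 15.2°C.
Saturated to 4200 m: -7 × 2.4 km = -16.8°C, so T = -1.6°C.
Dry descent to 1500 m: +10 × 2.7 km = +27°C, so T = 25.4°C.
Net change vs windward start: 25.4 − 29.2 = -3.8°C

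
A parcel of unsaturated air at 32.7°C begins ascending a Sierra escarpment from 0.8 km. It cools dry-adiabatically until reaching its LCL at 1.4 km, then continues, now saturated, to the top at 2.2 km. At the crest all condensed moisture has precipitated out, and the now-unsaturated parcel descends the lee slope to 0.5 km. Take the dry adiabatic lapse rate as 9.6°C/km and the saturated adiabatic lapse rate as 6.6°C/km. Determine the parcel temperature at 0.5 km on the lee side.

37.98°C

From 800 m to 1400 m (dry): cools by 9.6 × 0.6 = 5.76°C, giving 26.94°C.
From 1400 m to 2200 m (saturated): cools by 6.6 × 0.8 = 5.28°C, giving 21.66°C.
From 2200 m to 500 m (dry descent): warms by 9.6 × 1.7 = 16.32°C, giving 37.98°C.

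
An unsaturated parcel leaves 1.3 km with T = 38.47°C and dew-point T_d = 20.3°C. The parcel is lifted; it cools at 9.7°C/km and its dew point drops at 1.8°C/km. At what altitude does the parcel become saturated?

T and T_d converge at 9.7 − 1.8 = 7.9°C per km
Height above start = (38.47 − 20.3) / 7.9 = 2.3 km
LCL altitude = 1300 m + 2300 m = 3600 m

3.6 km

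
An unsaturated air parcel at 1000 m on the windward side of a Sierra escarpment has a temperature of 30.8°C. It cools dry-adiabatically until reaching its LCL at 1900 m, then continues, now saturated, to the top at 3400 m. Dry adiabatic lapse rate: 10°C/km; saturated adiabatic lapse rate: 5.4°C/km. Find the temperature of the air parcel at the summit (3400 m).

Dry to 1900 m: -10 × 0.9 km = -9°C, so T = 21.8°C.
Saturated to 3400 m: -5.4 × 1.5 km = -8.1°C, so T = 13.7°C.

13.7°C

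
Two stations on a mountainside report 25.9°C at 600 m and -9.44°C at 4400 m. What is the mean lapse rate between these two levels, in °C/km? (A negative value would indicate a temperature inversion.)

Γ = −ΔT/Δz = (25.9 − (-9.44)) / (4400 − 600) m
  = 35.34°C / 3.8 km = 9.3°C/km

9.3°C/km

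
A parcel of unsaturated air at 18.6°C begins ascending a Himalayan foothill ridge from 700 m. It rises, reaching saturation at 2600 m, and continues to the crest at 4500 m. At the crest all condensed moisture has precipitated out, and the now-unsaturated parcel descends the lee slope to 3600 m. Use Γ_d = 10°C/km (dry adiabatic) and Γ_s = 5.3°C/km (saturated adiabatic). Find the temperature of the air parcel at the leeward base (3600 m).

700–2600 m, dry: Δz = 1.9 km ⇒ ΔT = -19°C; T = -0.4°C
2600–4500 m, saturated: Δz = 1.9 km ⇒ ΔT = -10.07°C; T = -10.47°C
4500–3600 m, dry descent: Δz = 0.9 km ⇒ ΔT = +9°C; T = -1.47°C

-1.47°C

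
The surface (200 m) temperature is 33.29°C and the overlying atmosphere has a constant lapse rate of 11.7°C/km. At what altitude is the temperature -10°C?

3900 m

Height above start = (33.29 − (-10)) / 11.7 = 3.7 km
Altitude = 200 m + 3700 m = 3900 m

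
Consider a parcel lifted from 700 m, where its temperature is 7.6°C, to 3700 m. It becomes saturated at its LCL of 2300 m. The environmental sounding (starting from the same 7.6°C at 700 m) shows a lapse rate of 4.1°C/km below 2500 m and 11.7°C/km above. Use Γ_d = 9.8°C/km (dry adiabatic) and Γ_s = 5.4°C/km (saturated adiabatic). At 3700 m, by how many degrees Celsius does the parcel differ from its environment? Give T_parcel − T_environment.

Parcel:
  700–2300 m, dry: Δz = 1.6 km ⇒ ΔT = -15.68°C; T = -8.08°C
  2300–3700 m, saturated: Δz = 1.4 km ⇒ ΔT = -7.56°C; T = -15.64°C
Environment:
  700–2500 m, environment, lower layer: Δz = 1.8 km ⇒ ΔT = -7.38°C; T = 0.22°C
  2500–3700 m, environment, upper layer: Δz = 1.2 km ⇒ ΔT = -14.04°C; T = -13.82°C
T_parcel − T_env = -15.64 − (-13.82) = -1.82°C

-1.82°C (parcel cooler than environment)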